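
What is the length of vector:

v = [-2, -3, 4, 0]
5.385

||v||₂ = √((-2)² + (-3)² + (4)² + (0)²) = √29 = 5.385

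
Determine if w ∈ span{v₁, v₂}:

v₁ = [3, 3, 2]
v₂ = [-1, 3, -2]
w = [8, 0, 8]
Yes

Form the augmented matrix and row-reduce:
[v₁|v₂|w] = 
  [  3,  -1,   8]
  [  3,   3,   0]
  [  2,  -2,   8]
R2 → R2 - (1)·R1
R3 → R3 - (2/3)·R1
R3 → R3 + (1/3)·R2
REF = 
  [  3,  -1,   8]
  [  0,   4,  -8]
  [  0,   0,   0]

No row of the form [0 0 | nonzero], so the system is consistent. Back-substitution gives c₁ = 2, c₂ = -2: w = (2)·v₁ + (-2)·v₂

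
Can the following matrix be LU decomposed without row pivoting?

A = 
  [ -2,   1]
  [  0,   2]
Yes.
A[1,1] = -2 ≠ 0, so Gaussian elimination proceeds without a row swap: multiplier ℓ₂₁ = (0)/(-2) = 0, and U[2,2] = 2 - (0)(1) = 2.
L = 
  [  1,   0]
  [  0,   1]
U = 
  [ -2,   1]
  [  0,   2]
Check row 2 of LU: [(0)(-2), (0)(1) + 2] = [0, 2] = row 2 of A ✓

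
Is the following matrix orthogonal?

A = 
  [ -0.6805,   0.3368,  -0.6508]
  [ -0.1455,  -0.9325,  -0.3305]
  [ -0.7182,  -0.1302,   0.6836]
Yes

AᵀA = 
  [  1.0001,   0,   0]
  [  0,   0.9999,   0]
  [  0,   0,   1.0001]
≈ I (equal to I up to the 4-dp rounding of the entries)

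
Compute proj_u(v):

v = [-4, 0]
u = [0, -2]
v·u = (-4)(0) + (0)(-2) = 0
u·u = (0)² + (-2)² = 4
proj_u(v) = (v·u / u·u) × u = (0/4) × u = (0) × u

proj_u(v) = [0, 0]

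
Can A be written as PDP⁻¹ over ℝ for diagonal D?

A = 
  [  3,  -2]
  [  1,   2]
No

tr(A) = 5, det(A) = 8
Characteristic polynomial: λ² - tr(A)λ + det(A) = λ² - 5λ + 8
λ² - 5λ + 8 = 0  ⇒  λ = (5 ± √((-5)² - 4·(8)))/2 = (5 ± √(-7))/2
  = (5 + i√7)/2,  (5 - i√7)/2
Eigenvalues: (5 + i√7)/2, (5 - i√7)/2  (≈ 2.5 + 1.323i, 2.5 - 1.323i)
Has complex eigenvalues (not diagonalizable over ℝ).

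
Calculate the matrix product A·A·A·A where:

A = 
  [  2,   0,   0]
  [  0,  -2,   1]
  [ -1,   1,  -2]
A² = A·A:
A²[1,1] = (2)(2) + (0)(0) + (0)(-1) = 4
A²[1,2] = (2)(0) + (0)(-2) + (0)(1) = 0
A²[1,3] = (2)(0) + (0)(1) + (0)(-2) = 0
A²[2,1] = (0)(2) + (-2)(0) + (1)(-1) = -1
A²[2,2] = (0)(0) + (-2)(-2) + (1)(1) = 5
A²[2,3] = (0)(0) + (-2)(1) + (1)(-2) = -4
A²[3,1] = (-1)(2) + (1)(0) + (-2)(-1) = 0
A²[3,2] = (-1)(0) + (1)(-2) + (-2)(1) = -4
A²[3,3] = (-1)(0) + (1)(1) + (-2)(-2) = 5
A² = 
  [  4,   0,   0]
  [ -1,   5,  -4]
  [  0,  -4,   5]

A^3 = A^2·A:
A^3[1,1] = (4)(2) + (0)(0) + (0)(-1) = 8
A^3[1,2] = (4)(0) + (0)(-2) + (0)(1) = 0
A^3[1,3] = (4)(0) + (0)(1) + (0)(-2) = 0
A^3[2,1] = (-1)(2) + (5)(0) + (-4)(-1) = 2
A^3[2,2] = (-1)(0) + (5)(-2) + (-4)(1) = -14
A^3[2,3] = (-1)(0) + (5)(1) + (-4)(-2) = 13
A^3[3,1] = (0)(2) + (-4)(0) + (5)(-1) = -5
A^3[3,2] = (0)(0) + (-4)(-2) + (5)(1) = 13
A^3[3,3] = (0)(0) + (-4)(1) + (5)(-2) = -14
A^3 = 
  [  8,   0,   0]
  [  2, -14,  13]
  [ -5,  13, -14]

A^4 = A^3·A:
A^4[1,1] = (8)(2) + (0)(0) + (0)(-1) = 16
A^4[1,2] = (8)(0) + (0)(-2) + (0)(1) = 0
A^4[1,3] = (8)(0) + (0)(1) + (0)(-2) = 0
A^4[2,1] = (2)(2) + (-14)(0) + (13)(-1) = -9
A^4[2,2] = (2)(0) + (-14)(-2) + (13)(1) = 41
A^4[2,3] = (2)(0) + (-14)(1) + (13)(-2) = -40
A^4[3,1] = (-5)(2) + (13)(0) + (-14)(-1) = 4
A^4[3,2] = (-5)(0) + (13)(-2) + (-14)(1) = -40
A^4[3,3] = (-5)(0) + (13)(1) + (-14)(-2) = 41
A^4 = 
  [ 16,   0,   0]
  [ -9,  41, -40]
  [  4, -40,  41]

Therefore
A^4 = 
  [ 16,   0,   0]
  [ -9,  41, -40]
  [  4, -40,  41]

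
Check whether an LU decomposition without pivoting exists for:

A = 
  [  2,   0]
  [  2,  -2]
Yes.
A[1,1] = 2 ≠ 0, so Gaussian elimination proceeds without a row swap: multiplier ℓ₂₁ = (2)/(2) = 1, and U[2,2] = -2 - (1)(0) = -2.
L = 
  [  1,   0]
  [  1,   1]
U = 
  [  2,   0]
  [  0,  -2]
Check row 2 of LU: [(1)(2), (1)(0) + (-2)] = [2, -2] = row 2 of A ✓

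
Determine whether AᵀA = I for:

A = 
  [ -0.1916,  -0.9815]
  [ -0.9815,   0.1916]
Yes

AᵀA = 
  [  1.0001,   0]
  [  0,   1.0001]
≈ I (equal to I up to the 4-dp rounding of the entries)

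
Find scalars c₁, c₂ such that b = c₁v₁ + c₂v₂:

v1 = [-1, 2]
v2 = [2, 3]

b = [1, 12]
c1 = 3, c2 = 2

b = 3·v1 + 2·v2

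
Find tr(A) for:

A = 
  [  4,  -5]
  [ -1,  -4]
0

tr(A) = 4 + -4 = 0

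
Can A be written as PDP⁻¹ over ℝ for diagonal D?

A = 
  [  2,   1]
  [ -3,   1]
No

tr(A) = 3, det(A) = 5
Characteristic polynomial: λ² - tr(A)λ + det(A) = λ² - 3λ + 5
λ² - 3λ + 5 = 0  ⇒  λ = (3 ± √((-3)² - 4·(5)))/2 = (3 ± √(-11))/2
  = (3 + i√11)/2,  (3 - i√11)/2
Eigenvalues: (3 + i√11)/2, (3 - i√11)/2  (≈ 1.5 + 1.658i, 1.5 - 1.658i)
Has complex eigenvalues (not diagonalizable over ℝ).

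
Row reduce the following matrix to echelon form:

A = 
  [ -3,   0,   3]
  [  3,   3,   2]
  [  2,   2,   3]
Row operations:
R2 → R2 + (1)·R1
R3 → R3 + (2/3)·R1
R3 → R3 - (2/3)·R2

Resulting echelon form:
REF = 
  [ -3,   0,   3]
  [  0,   3,   5]
  [  0,   0, 5/3]

Rank = 3 (number of non-zero pivot rows).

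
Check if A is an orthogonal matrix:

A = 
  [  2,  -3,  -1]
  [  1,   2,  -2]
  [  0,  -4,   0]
No

AᵀA = 
  [  5,  -4,  -4]
  [ -4,  29,  -1]
  [ -4,  -1,   5]
≠ I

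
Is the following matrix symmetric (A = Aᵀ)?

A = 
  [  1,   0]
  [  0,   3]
Yes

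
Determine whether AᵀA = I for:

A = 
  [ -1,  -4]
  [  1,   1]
No

AᵀA = 
  [  2,   5]
  [  5,  17]
≠ I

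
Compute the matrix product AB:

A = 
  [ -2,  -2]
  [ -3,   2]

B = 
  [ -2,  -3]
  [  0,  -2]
A is 2×2 and B is 2×2, so AB is 2×2. Each entry is (row of A)·(column of B):
AB[1,1] = (-2)(-2) + (-2)(0) = 4
AB[1,2] = (-2)(-3) + (-2)(-2) = 10
AB[2,1] = (-3)(-2) + (2)(0) = 6
AB[2,2] = (-3)(-3) + (2)(-2) = 5

AB = 
  [  4,  10]
  [  6,   5]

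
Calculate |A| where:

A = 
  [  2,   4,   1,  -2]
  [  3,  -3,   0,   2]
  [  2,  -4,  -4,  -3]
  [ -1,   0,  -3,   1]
351

Cofactor expansion along row 1: det(A) = a₁₁M₁₁ - a₁₂M₁₂ + a₁₃M₁₃ - a₁₄M₁₄

M₁₁ = det[[-3, 0, 2]; [-4, -4, -3]; [0, -3, 1]]
  = (-3)·((-4)(1) - (-3)(-3)) - (0)·((-4)(1) - (-3)(0)) + (2)·((-4)(-3) - (-4)(0))
  = (-3)(-13) - (0)(-4) + (2)(12)
  = 63
M₁₂ = det[[3, 0, 2]; [2, -4, -3]; [-1, -3, 1]]
  = (3)·((-4)(1) - (-3)(-3)) - (0)·((2)(1) - (-3)(-1)) + (2)·((2)(-3) - (-4)(-1))
  = (3)(-13) - (0)(-1) + (2)(-10)
  = -59
M₁₃ = det[[3, -3, 2]; [2, -4, -3]; [-1, 0, 1]]
  = (3)·((-4)(1) - (-3)(0)) - (-3)·((2)(1) - (-3)(-1)) + (2)·((2)(0) - (-4)(-1))
  = (3)(-4) - (-3)(-1) + (2)(-4)
  = -23
M₁₄ = det[[3, -3, 0]; [2, -4, -4]; [-1, 0, -3]]
  = (3)·((-4)(-3) - (-4)(0)) - (-3)·((2)(-3) - (-4)(-1)) + (0)·((2)(0) - (-4)(-1))
  = (3)(12) - (-3)(-10) + (0)(-4)
  = 6

det(A) = (2)(63) - (4)(-59) + (1)(-23) - (-2)(6) = 351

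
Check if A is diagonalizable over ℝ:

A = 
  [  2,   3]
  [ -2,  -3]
Yes

tr(A) = -1, det(A) = 0
Characteristic polynomial: λ² - tr(A)λ + det(A) = λ² + λ
λ² + λ = λ(λ + 1)
Eigenvalues: 0, -1
λ=-1: alg. mult. = 1, geom. mult. = 2 - rank(A - (-1)I) = 2 - 1 = 1
λ=0: alg. mult. = 1, geom. mult. = 2 - rank(A - (0)I) = 2 - 1 = 1
Sum of geometric multiplicities equals n, so A has n independent eigenvectors.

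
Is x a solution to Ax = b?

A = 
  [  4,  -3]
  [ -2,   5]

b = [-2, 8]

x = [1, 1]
No

Ax = [1, 3] ≠ b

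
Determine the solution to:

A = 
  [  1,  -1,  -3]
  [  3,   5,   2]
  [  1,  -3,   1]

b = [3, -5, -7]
x = [-2, 1, -2]

Row reduce the augmented matrix [A|b]:
R2 → R2 - (3)·R1
R3 → R3 - (1)·R1
R3 → R3 + (1/4)·R2
REF = 
  [    1,    -1,    -3,     3]
  [    0,     8,    11,   -14]
  [    0,     0,  27/4, -27/2]

Back-substitution:
x₃ = (-27/2) / (27/4) = -2
x₂ = (-14 - (11)(-2)) / 8 = 1
x₁ = (3 - (-1)(1) - (-3)(-2)) / 1 = -2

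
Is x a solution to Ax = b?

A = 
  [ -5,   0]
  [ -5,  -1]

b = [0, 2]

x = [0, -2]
Yes

Ax = [0, 2] = b ✓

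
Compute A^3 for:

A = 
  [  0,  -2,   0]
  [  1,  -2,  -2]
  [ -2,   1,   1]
A^3 = 
  [ -4,   0,  -4]
  [ -4,  -2,   2]
  [  5,  -5,  -7]

A² = A·A:
A²[1,1] = (0)(0) + (-2)(1) + (0)(-2) = -2
A²[1,2] = (0)(-2) + (-2)(-2) + (0)(1) = 4
A²[1,3] = (0)(0) + (-2)(-2) + (0)(1) = 4
A²[2,1] = (1)(0) + (-2)(1) + (-2)(-2) = 2
A²[2,2] = (1)(-2) + (-2)(-2) + (-2)(1) = 0
A²[2,3] = (1)(0) + (-2)(-2) + (-2)(1) = 2
A²[3,1] = (-2)(0) + (1)(1) + (1)(-2) = -1
A²[3,2] = (-2)(-2) + (1)(-2) + (1)(1) = 3
A²[3,3] = (-2)(0) + (1)(-2) + (1)(1) = -1
A² = 
  [ -2,   4,   4]
  [  2,   0,   2]
  [ -1,   3,  -1]

A^3 = A^2·A:
A^3[1,1] = (-2)(0) + (4)(1) + (4)(-2) = -4
A^3[1,2] = (-2)(-2) + (4)(-2) + (4)(1) = 0
A^3[1,3] = (-2)(0) + (4)(-2) + (4)(1) = -4
A^3[2,1] = (2)(0) + (0)(1) + (2)(-2) = -4
A^3[2,2] = (2)(-2) + (0)(-2) + (2)(1) = -2
A^3[2,3] = (2)(0) + (0)(-2) + (2)(1) = 2
A^3[3,1] = (-1)(0) + (3)(1) + (-1)(-2) = 5
A^3[3,2] = (-1)(-2) + (3)(-2) + (-1)(1) = -5
A^3[3,3] = (-1)(0) + (3)(-2) + (-1)(1) = -7
A^3 = 
  [ -4,   0,  -4]
  [ -4,  -2,   2]
  [  5,  -5,  -7]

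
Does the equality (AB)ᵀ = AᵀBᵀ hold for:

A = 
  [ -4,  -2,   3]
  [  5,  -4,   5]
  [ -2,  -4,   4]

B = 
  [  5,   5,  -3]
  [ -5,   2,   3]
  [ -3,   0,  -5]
No

(AB)ᵀ = 
  [-19,  30,  -2]
  [-24,  17, -18]
  [ -9, -52, -26]

AᵀBᵀ = 
  [ 11,  24,  22]
  [-18, -10,  26]
  [ 28,   7, -29]

The two matrices differ, so (AB)ᵀ ≠ AᵀBᵀ in general. The correct identity is (AB)ᵀ = BᵀAᵀ.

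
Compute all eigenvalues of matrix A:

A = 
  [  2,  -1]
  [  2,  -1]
tr(A) = 1, det(A) = 0
Characteristic polynomial: λ² - tr(A)λ + det(A) = λ² - λ
λ² - λ = λ(λ - 1)

λ = 1, 0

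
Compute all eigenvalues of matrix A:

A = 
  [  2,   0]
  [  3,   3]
tr(A) = 5, det(A) = 6
Characteristic polynomial: λ² - tr(A)λ + det(A) = λ² - 5λ + 6
λ² - 5λ + 6 = (λ - 2)(λ - 3)

λ = 3, 2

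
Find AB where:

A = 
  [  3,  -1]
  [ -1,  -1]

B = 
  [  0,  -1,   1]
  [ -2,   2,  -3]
AB = 
  [  2,  -5,   6]
  [  2,  -1,   2]

A is 2×2 and B is 2×3, so AB is 2×3. Each entry is (row of A)·(column of B):
AB[1,1] = (3)(0) + (-1)(-2) = 2
AB[1,2] = (3)(-1) + (-1)(2) = -5
AB[1,3] = (3)(1) + (-1)(-3) = 6
AB[2,1] = (-1)(0) + (-1)(-2) = 2
AB[2,2] = (-1)(-1) + (-1)(2) = -1
AB[2,3] = (-1)(1) + (-1)(-3) = 2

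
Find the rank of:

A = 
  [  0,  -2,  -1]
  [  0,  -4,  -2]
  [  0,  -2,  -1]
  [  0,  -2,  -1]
rank(A) = 1

Row reduce:
R2 → R2 - (2)·R1
R3 → R3 - (1)·R1
R4 → R4 - (1)·R1
REF = 
  [  0,  -2,  -1]
  [  0,   0,   0]
  [  0,   0,   0]
  [  0,   0,   0]
Pivot columns: 2 → 1 pivot.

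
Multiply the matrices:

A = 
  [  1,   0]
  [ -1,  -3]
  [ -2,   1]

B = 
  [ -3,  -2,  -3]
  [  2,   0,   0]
A is 3×2 and B is 2×3, so AB is 3×3. Each entry is (row of A)·(column of B):
AB[1,1] = (1)(-3) + (0)(2) = -3
AB[1,2] = (1)(-2) + (0)(0) = -2
AB[1,3] = (1)(-3) + (0)(0) = -3
AB[2,1] = (-1)(-3) + (-3)(2) = -3
AB[2,2] = (-1)(-2) + (-3)(0) = 2
AB[2,3] = (-1)(-3) + (-3)(0) = 3
AB[3,1] = (-2)(-3) + (1)(2) = 8
AB[3,2] = (-2)(-2) + (1)(0) = 4
AB[3,3] = (-2)(-3) + (1)(0) = 6

AB = 
  [ -3,  -2,  -3]
  [ -3,   2,   3]
  [  8,   4,   6]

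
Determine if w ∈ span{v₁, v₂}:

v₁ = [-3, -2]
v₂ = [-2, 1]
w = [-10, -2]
Yes

Form the augmented matrix and row-reduce:
[v₁|v₂|w] = 
  [ -3,  -2, -10]
  [ -2,   1,  -2]
R2 → R2 - (2/3)·R1
REF = 
  [  -3,   -2,  -10]
  [   0,  7/3, 14/3]

No row of the form [0 0 | nonzero], so the system is consistent. Back-substitution gives c₁ = 2, c₂ = 2: w = (2)·v₁ + (2)·v₂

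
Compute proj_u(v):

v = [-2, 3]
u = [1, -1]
v·u = (-2)(1) + (3)(-1) = -5
u·u = (1)² + (-1)² = 2
proj_u(v) = (v·u / u·u) × u = (-5/2) × u

proj_u(v) = [-5/2, 5/2]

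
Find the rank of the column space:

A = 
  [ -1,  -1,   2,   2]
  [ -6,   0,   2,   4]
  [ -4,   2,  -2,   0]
Row reduce:
R2 → R2 - (6)·R1
R3 → R3 - (4)·R1
R3 → R3 - (1)·R2
REF = 
  [ -1,  -1,   2,   2]
  [  0,   6, -10,  -8]
  [  0,   0,   0,   0]
Pivot columns: 1, 2 → 2 pivots.
dim(Col(A)) = number of pivot columns = 2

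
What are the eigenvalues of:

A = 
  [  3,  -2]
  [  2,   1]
λ = 2 + i√3, 2 - i√3  (≈ 2 + 1.732i, 2 - 1.732i)

tr(A) = 4, det(A) = 7
Characteristic polynomial: λ² - tr(A)λ + det(A) = λ² - 4λ + 7
λ² - 4λ + 7 = 0  ⇒  λ = (4 ± √((-4)² - 4·(7)))/2 = (4 ± √(-12))/2
  = 2 + i√3,  2 - i√3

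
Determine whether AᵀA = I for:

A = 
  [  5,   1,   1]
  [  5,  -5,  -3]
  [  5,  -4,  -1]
No

AᵀA = 
  [ 75, -40, -15]
  [-40,  42,  20]
  [-15,  20,  11]
≠ I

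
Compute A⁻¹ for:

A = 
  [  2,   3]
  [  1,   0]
det(A) = (2)(0) - (3)(1) = -3
For a 2×2 matrix, A⁻¹ = (1/det(A)) · [[d, -b], [-c, a]]
    = (-1/3) · [[0, -3], [-1, 2]]

A⁻¹ = 
  [   0,    1]
  [ 1/3, -2/3]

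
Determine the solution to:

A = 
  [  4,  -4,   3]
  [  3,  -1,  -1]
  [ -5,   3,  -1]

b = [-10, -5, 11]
x = [-3, -2, -2]

Row reduce the augmented matrix [A|b]:
R2 → R2 - (3/4)·R1
R3 → R3 + (5/4)·R1
R3 → R3 + (1)·R2
REF = 
  [    4,    -4,     3,   -10]
  [    0,     2, -13/4,   5/2]
  [    0,     0,  -1/2,     1]

Back-substitution:
x₃ = 1 / (-1/2) = -2
x₂ = (5/2 - (-13/4)(-2)) / 2 = -2
x₁ = (-10 - (-4)(-2) - (3)(-2)) / 4 = -3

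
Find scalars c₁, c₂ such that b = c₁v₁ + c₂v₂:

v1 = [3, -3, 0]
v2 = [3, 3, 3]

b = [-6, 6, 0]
c1 = -2, c2 = 0

b = -2·v1 + 0·v2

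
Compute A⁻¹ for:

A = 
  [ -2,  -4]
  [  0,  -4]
det(A) = (-2)(-4) - (-4)(0) = 8
For a 2×2 matrix, A⁻¹ = (1/det(A)) · [[d, -b], [-c, a]]
    = (1/8) · [[-4, 4], [0, -2]]

A⁻¹ = 
  [-1/2,  1/2]
  [   0, -1/4]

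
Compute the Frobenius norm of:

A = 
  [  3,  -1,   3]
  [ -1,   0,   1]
||A||_F = 4.583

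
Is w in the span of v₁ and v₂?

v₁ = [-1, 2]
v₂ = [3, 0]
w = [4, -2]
Yes

Form the augmented matrix and row-reduce:
[v₁|v₂|w] = 
  [ -1,   3,   4]
  [  2,   0,  -2]
R2 → R2 + (2)·R1
REF = 
  [ -1,   3,   4]
  [  0,   6,   6]

No row of the form [0 0 | nonzero], so the system is consistent. Back-substitution gives c₁ = -1, c₂ = 1: w = (-1)·v₁ + (1)·v₂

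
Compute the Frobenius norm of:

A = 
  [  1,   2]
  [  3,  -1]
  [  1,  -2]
||A||_F = 4.472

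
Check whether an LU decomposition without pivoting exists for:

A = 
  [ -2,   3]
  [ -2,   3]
Yes.
A[1,1] = -2 ≠ 0, so Gaussian elimination proceeds without a row swap: multiplier ℓ₂₁ = (-2)/(-2) = 1, and U[2,2] = 3 - (1)(3) = 0.
L = 
  [  1,   0]
  [  1,   1]
U = 
  [ -2,   3]
  [  0,   0]
Check row 2 of LU: [(1)(-2), (1)(3) + 0] = [-2, 3] = row 2 of A ✓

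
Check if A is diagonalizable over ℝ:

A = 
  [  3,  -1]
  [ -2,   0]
Yes

tr(A) = 3, det(A) = -2
Characteristic polynomial: λ² - tr(A)λ + det(A) = λ² - 3λ - 2
λ² - 3λ - 2 = 0  ⇒  λ = (3 ± √((-3)² - 4·(-2)))/2 = (3 ± √(17))/2
  = (3 + √17)/2,  (3 - √17)/2
Eigenvalues: (3 + √17)/2, (3 - √17)/2  (≈ 3.562, -0.5616)
The two irrational eigenvalues are distinct (simple), so each has alg. mult. = geom. mult. = 1.
Sum of geometric multiplicities equals n, so A has n independent eigenvectors.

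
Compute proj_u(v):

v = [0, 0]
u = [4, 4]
proj_u(v) = [0, 0]

v·u = (0)(4) + (0)(4) = 0
u·u = (4)² + (4)² = 32
proj_u(v) = (v·u / u·u) × u = (0/32) × u = (0) × u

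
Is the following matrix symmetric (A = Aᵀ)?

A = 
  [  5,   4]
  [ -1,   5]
No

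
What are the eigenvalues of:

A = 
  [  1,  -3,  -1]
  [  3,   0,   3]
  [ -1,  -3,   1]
λ = 2, 3i√2, -3i√2  (≈ 2, 0 + 4.243i, 0 - 4.243i)

Characteristic polynomial: det(λI - A) = λ³ - 2λ² + 18λ - 36
Testing integer divisors of the constant term: p(2) = 0, so (λ - 2) is a factor:
p(λ) = (λ - 2)(λ² + 18)
λ² + 18 = 0  ⇒  λ = (0 ± √((0)² - 4·(18)))/2 = (0 ± √(-72))/2
  = 3i√2,  -3i√2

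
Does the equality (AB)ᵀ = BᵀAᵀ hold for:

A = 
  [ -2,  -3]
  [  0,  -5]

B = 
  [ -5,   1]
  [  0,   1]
Yes

(AB)ᵀ = 
  [ 10,   0]
  [ -5,  -5]

BᵀAᵀ = 
  [ 10,   0]
  [ -5,  -5]

Both sides are equal — this is the standard identity (AB)ᵀ = BᵀAᵀ, which holds for all A, B.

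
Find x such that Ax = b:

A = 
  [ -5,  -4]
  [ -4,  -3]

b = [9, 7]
Row reduce the augmented matrix [A|b]:
R2 → R2 - (4/5)·R1
REF = 
  [  -5,   -4,    9]
  [   0,  1/5, -1/5]

Back-substitution:
x₂ = (-1/5) / (1/5) = -1
x₁ = (9 - (-4)(-1)) / (-5) = -1

x = [-1, -1]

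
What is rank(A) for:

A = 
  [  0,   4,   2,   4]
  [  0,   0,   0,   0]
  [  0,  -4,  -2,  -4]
Row reduce:
R3 → R3 + (1)·R1
REF = 
  [  0,   4,   2,   4]
  [  0,   0,   0,   0]
  [  0,   0,   0,   0]
Pivot columns: 2 → 1 pivot.

rank(A) = 1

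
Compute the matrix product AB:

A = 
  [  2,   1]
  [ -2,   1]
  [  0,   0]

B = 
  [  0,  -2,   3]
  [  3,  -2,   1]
A is 3×2 and B is 2×3, so AB is 3×3. Each entry is (row of A)·(column of B):
AB[1,1] = (2)(0) + (1)(3) = 3
AB[1,2] = (2)(-2) + (1)(-2) = -6
AB[1,3] = (2)(3) + (1)(1) = 7
AB[2,1] = (-2)(0) + (1)(3) = 3
AB[2,2] = (-2)(-2) + (1)(-2) = 2
AB[2,3] = (-2)(3) + (1)(1) = -5
AB[3,1] = (0)(0) + (0)(3) = 0
AB[3,2] = (0)(-2) + (0)(-2) = 0
AB[3,3] = (0)(3) + (0)(1) = 0

AB = 
  [  3,  -6,   7]
  [  3,   2,  -5]
  [  0,   0,   0]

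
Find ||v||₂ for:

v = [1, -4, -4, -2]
6.083

||v||₂ = √((1)² + (-4)² + (-4)² + (-2)²) = √37 = 6.083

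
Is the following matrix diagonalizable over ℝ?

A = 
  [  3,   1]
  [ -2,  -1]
Yes

tr(A) = 2, det(A) = -1
Characteristic polynomial: λ² - tr(A)λ + det(A) = λ² - 2λ - 1
λ² - 2λ - 1 = 0  ⇒  λ = (2 ± √((-2)² - 4·(-1)))/2 = (2 ± √(8))/2
  = 1 + √2,  1 - √2
Eigenvalues: 1 + √2, 1 - √2  (≈ 2.414, -0.4142)
The two irrational eigenvalues are distinct (simple), so each has alg. mult. = geom. mult. = 1.
Sum of geometric multiplicities equals n, so A has n independent eigenvectors.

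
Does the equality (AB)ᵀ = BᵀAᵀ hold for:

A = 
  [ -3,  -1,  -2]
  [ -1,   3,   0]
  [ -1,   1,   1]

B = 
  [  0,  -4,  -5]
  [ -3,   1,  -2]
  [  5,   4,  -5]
Yes

(AB)ᵀ = 
  [ -7,  -9,   2]
  [  3,   7,   9]
  [ 27,  -1,  -2]

BᵀAᵀ = 
  [ -7,  -9,   2]
  [  3,   7,   9]
  [ 27,  -1,  -2]

Both sides are equal — this is the standard identity (AB)ᵀ = BᵀAᵀ, which holds for all A, B.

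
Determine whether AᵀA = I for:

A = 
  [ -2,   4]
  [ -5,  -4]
No

AᵀA = 
  [ 29,  12]
  [ 12,  32]
≠ I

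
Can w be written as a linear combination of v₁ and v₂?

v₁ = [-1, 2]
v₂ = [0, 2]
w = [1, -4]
Yes

Form the augmented matrix and row-reduce:
[v₁|v₂|w] = 
  [ -1,   0,   1]
  [  2,   2,  -4]
R2 → R2 + (2)·R1
REF = 
  [ -1,   0,   1]
  [  0,   2,  -2]

No row of the form [0 0 | nonzero], so the system is consistent. Back-substitution gives c₁ = -1, c₂ = -1: w = (-1)·v₁ + (-1)·v₂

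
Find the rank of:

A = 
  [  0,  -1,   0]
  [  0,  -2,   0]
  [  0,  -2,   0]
rank(A) = 1

Row reduce:
R2 → R2 - (2)·R1
R3 → R3 - (2)·R1
REF = 
  [  0,  -1,   0]
  [  0,   0,   0]
  [  0,   0,   0]
Pivot columns: 2 → 1 pivot.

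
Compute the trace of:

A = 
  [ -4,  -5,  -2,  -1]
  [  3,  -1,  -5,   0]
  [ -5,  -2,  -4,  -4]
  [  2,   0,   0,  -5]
-14

tr(A) = -4 + -1 + -4 + -5 = -14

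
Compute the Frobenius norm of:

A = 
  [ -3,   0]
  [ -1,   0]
||A||_F = 3.162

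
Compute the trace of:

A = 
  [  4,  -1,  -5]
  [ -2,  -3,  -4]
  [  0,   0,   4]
5

tr(A) = 4 + -3 + 4 = 5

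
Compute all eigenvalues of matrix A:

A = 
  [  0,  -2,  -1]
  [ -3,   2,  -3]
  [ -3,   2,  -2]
λ = 1, 2, -3

Characteristic polynomial: det(λI - A) = λ³ - 7λ + 6
Testing integer divisors of the constant term: p(1) = 0, so (λ - 1) is a factor:
p(λ) = (λ - 1)(λ² + λ - 6)
λ² + λ - 6 = (λ + 3)(λ - 2)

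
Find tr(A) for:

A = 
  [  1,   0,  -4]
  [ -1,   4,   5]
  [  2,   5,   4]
9

tr(A) = 1 + 4 + 4 = 9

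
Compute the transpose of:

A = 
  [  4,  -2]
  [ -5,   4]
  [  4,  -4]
Aᵀ = 
  [  4,  -5,   4]
  [ -2,   4,  -4]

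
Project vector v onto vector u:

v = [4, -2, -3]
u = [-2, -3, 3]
v·u = (4)(-2) + (-2)(-3) + (-3)(3) = -11
u·u = (-2)² + (-3)² + (3)² = 22
proj_u(v) = (v·u / u·u) × u = (-11/22) × u = (-1/2) × u

proj_u(v) = [1, 3/2, -3/2]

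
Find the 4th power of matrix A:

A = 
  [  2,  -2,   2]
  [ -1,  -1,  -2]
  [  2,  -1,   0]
A² = A·A:
A²[1,1] = (2)(2) + (-2)(-1) + (2)(2) = 10
A²[1,2] = (2)(-2) + (-2)(-1) + (2)(-1) = -4
A²[1,3] = (2)(2) + (-2)(-2) + (2)(0) = 8
A²[2,1] = (-1)(2) + (-1)(-1) + (-2)(2) = -5
A²[2,2] = (-1)(-2) + (-1)(-1) + (-2)(-1) = 5
A²[2,3] = (-1)(2) + (-1)(-2) + (-2)(0) = 0
A²[3,1] = (2)(2) + (-1)(-1) + (0)(2) = 5
A²[3,2] = (2)(-2) + (-1)(-1) + (0)(-1) = -3
A²[3,3] = (2)(2) + (-1)(-2) + (0)(0) = 6
A² = 
  [ 10,  -4,   8]
  [ -5,   5,   0]
  [  5,  -3,   6]

A^3 = A^2·A:
A^3[1,1] = (10)(2) + (-4)(-1) + (8)(2) = 40
A^3[1,2] = (10)(-2) + (-4)(-1) + (8)(-1) = -24
A^3[1,3] = (10)(2) + (-4)(-2) + (8)(0) = 28
A^3[2,1] = (-5)(2) + (5)(-1) + (0)(2) = -15
A^3[2,2] = (-5)(-2) + (5)(-1) + (0)(-1) = 5
A^3[2,3] = (-5)(2) + (5)(-2) + (0)(0) = -20
A^3[3,1] = (5)(2) + (-3)(-1) + (6)(2) = 25
A^3[3,2] = (5)(-2) + (-3)(-1) + (6)(-1) = -13
A^3[3,3] = (5)(2) + (-3)(-2) + (6)(0) = 16
A^3 = 
  [ 40, -24,  28]
  [-15,   5, -20]
  [ 25, -13,  16]

A^4 = A^3·A:
A^4[1,1] = (40)(2) + (-24)(-1) + (28)(2) = 160
A^4[1,2] = (40)(-2) + (-24)(-1) + (28)(-1) = -84
A^4[1,3] = (40)(2) + (-24)(-2) + (28)(0) = 128
A^4[2,1] = (-15)(2) + (5)(-1) + (-20)(2) = -75
A^4[2,2] = (-15)(-2) + (5)(-1) + (-20)(-1) = 45
A^4[2,3] = (-15)(2) + (5)(-2) + (-20)(0) = -40
A^4[3,1] = (25)(2) + (-13)(-1) + (16)(2) = 95
A^4[3,2] = (25)(-2) + (-13)(-1) + (16)(-1) = -53
A^4[3,3] = (25)(2) + (-13)(-2) + (16)(0) = 76
A^4 = 
  [160, -84, 128]
  [-75,  45, -40]
  [ 95, -53,  76]

Therefore
A^4 = 
  [160, -84, 128]
  [-75,  45, -40]
  [ 95, -53,  76]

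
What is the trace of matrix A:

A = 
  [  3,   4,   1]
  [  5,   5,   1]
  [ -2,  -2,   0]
8

tr(A) = 3 + 5 + 0 = 8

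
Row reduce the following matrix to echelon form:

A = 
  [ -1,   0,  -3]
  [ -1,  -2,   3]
Row operations:
R2 → R2 - (1)·R1

Resulting echelon form:
REF = 
  [ -1,   0,  -3]
  [  0,  -2,   6]

Rank = 2 (number of non-zero pivot rows).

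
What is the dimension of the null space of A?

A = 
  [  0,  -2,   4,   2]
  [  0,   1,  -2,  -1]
nullity(A) = 3

Row reduce:
R2 → R2 + (1/2)·R1
REF = 
  [  0,  -2,   4,   2]
  [  0,   0,   0,   0]
Pivot columns: 2 → 1 pivot.
rank(A) = 1, so nullity(A) = 4 - 1 = 3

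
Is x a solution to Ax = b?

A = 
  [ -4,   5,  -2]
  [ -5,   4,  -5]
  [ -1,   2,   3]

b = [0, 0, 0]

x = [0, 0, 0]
Yes

Ax = [0, 0, 0] = b ✓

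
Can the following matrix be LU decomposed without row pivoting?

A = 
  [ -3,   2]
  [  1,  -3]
Yes.
A[1,1] = -3 ≠ 0, so Gaussian elimination proceeds without a row swap: multiplier ℓ₂₁ = (1)/(-3) = -1/3, and U[2,2] = -3 - (-1/3)(2) = -7/3.
L = 
  [   1,    0]
  [-1/3,    1]
U = 
  [  -3,    2]
  [   0, -7/3]
Check row 2 of LU: [(-1/3)(-3), (-1/3)(2) + (-7/3)] = [1, -3] = row 2 of A ✓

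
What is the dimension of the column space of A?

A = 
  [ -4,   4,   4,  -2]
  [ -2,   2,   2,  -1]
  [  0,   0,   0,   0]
Row reduce:
R2 → R2 - (1/2)·R1
REF = 
  [ -4,   4,   4,  -2]
  [  0,   0,   0,   0]
  [  0,   0,   0,   0]
Pivot columns: 1 → 1 pivot.
dim(Col(A)) = number of pivot columns = 1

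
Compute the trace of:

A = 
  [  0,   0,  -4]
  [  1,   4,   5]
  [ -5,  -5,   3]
7

tr(A) = 0 + 4 + 3 = 7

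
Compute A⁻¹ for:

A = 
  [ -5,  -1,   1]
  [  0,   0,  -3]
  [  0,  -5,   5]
det(A) = (-5)·((0)(5) - (-3)(-5)) - (-1)·((0)(5) - (-3)(0)) + (1)·((0)(-5) - (0)(0))
  = (-5)(-15) - (-1)(0) + (1)(0)
  = 75
det(A) = 75 ≠ 0, so A is invertible.

Cofactors Cᵢⱼ = (-1)ⁱ⁺ʲ·Mᵢⱼ:
C = 
  [-15,   0,   0]
  [  0, -25, -25]
  [  3, -15,   0]

adj(A) = Cᵀ:
adj(A) = 
  [-15,   0,   3]
  [  0, -25, -15]
  [  0, -25,   0]

A⁻¹ = (1/75) · adj(A):
A⁻¹ = 
  [-1/5,    0, 1/25]
  [   0, -1/3, -1/5]
  [   0, -1/3,    0]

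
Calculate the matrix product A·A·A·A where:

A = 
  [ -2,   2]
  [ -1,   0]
A^4 = 
  [ -4,   0]
  [  0,  -4]

A² = A·A:
A²[1,1] = (-2)(-2) + (2)(-1) = 2
A²[1,2] = (-2)(2) + (2)(0) = -4
A²[2,1] = (-1)(-2) + (0)(-1) = 2
A²[2,2] = (-1)(2) + (0)(0) = -2
A² = 
  [  2,  -4]
  [  2,  -2]

A^3 = A^2·A:
A^3[1,1] = (2)(-2) + (-4)(-1) = 0
A^3[1,2] = (2)(2) + (-4)(0) = 4
A^3[2,1] = (2)(-2) + (-2)(-1) = -2
A^3[2,2] = (2)(2) + (-2)(0) = 4
A^3 = 
  [  0,   4]
  [ -2,   4]

A^4 = A^3·A:
A^4[1,1] = (0)(-2) + (4)(-1) = -4
A^4[1,2] = (0)(2) + (4)(0) = 0
A^4[2,1] = (-2)(-2) + (4)(-1) = 0
A^4[2,2] = (-2)(2) + (4)(0) = -4
A^4 = 
  [ -4,   0]
  [  0,  -4]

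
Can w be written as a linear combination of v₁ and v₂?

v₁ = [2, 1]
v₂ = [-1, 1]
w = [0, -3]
Yes

Form the augmented matrix and row-reduce:
[v₁|v₂|w] = 
  [  2,  -1,   0]
  [  1,   1,  -3]
R2 → R2 - (1/2)·R1
REF = 
  [  2,  -1,   0]
  [  0, 3/2,  -3]

No row of the form [0 0 | nonzero], so the system is consistent. Back-substitution gives c₁ = -1, c₂ = -2: w = (-1)·v₁ + (-2)·v₂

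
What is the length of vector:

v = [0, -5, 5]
7.071

||v||₂ = √((0)² + (-5)² + (5)²) = √50 = 7.071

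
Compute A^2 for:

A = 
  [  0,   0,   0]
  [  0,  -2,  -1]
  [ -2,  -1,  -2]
A² = A·A:
A²[1,1] = (0)(0) + (0)(0) + (0)(-2) = 0
A²[1,2] = (0)(0) + (0)(-2) + (0)(-1) = 0
A²[1,3] = (0)(0) + (0)(-1) + (0)(-2) = 0
A²[2,1] = (0)(0) + (-2)(0) + (-1)(-2) = 2
A²[2,2] = (0)(0) + (-2)(-2) + (-1)(-1) = 5
A²[2,3] = (0)(0) + (-2)(-1) + (-1)(-2) = 4
A²[3,1] = (-2)(0) + (-1)(0) + (-2)(-2) = 4
A²[3,2] = (-2)(0) + (-1)(-2) + (-2)(-1) = 4
A²[3,3] = (-2)(0) + (-1)(-1) + (-2)(-2) = 5
A² = 
  [  0,   0,   0]
  [  2,   5,   4]
  [  4,   4,   5]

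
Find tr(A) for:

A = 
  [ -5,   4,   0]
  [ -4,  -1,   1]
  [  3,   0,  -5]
-11

tr(A) = -5 + -1 + -5 = -11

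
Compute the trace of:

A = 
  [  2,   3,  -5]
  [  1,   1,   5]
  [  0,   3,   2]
5

tr(A) = 2 + 1 + 2 = 5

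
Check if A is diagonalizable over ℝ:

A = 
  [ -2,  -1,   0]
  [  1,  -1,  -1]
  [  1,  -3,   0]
No

Characteristic polynomial: det(λI - A) = λ³ + 3λ² - 7
By the rational root theorem any rational root is an integer dividing 7; none of those is a root, so p(λ) has no rational roots and hence (being an irreducible cubic) no repeated roots.
Discriminant of the cubic: Δ = -567
Δ < 0 ⇒ one real eigenvalue and a complex-conjugate pair: λ ≈ -2.14 + 0.9463i, -2.14 - 0.9463i, 1.279
Has complex eigenvalues (not diagonalizable over ℝ).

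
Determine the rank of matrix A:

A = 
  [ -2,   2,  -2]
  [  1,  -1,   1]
Row reduce:
R2 → R2 + (1/2)·R1
REF = 
  [ -2,   2,  -2]
  [  0,   0,   0]
Pivot columns: 1 → 1 pivot.

rank(A) = 1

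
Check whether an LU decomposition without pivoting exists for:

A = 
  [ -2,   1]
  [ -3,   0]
Yes.
A[1,1] = -2 ≠ 0, so Gaussian elimination proceeds without a row swap: multiplier ℓ₂₁ = (-3)/(-2) = 3/2, and U[2,2] = 0 - (3/2)(1) = -3/2.
L = 
  [  1,   0]
  [3/2,   1]
U = 
  [  -2,    1]
  [   0, -3/2]
Check row 2 of LU: [(3/2)(-2), (3/2)(1) + (-3/2)] = [-3, 0] = row 2 of A ✓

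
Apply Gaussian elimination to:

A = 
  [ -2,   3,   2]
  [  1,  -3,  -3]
Row operations:
R2 → R2 + (1/2)·R1

Resulting echelon form:
REF = 
  [  -2,    3,    2]
  [   0, -3/2,   -2]

Rank = 2 (number of non-zero pivot rows).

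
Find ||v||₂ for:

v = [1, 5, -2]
5.477

||v||₂ = √((1)² + (5)² + (-2)²) = √30 = 5.477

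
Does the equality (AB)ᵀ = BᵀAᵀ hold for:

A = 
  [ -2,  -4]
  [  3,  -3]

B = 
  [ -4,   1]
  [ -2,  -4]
Yes

(AB)ᵀ = 
  [ 16,  -6]
  [ 14,  15]

BᵀAᵀ = 
  [ 16,  -6]
  [ 14,  15]

Both sides are equal — this is the standard identity (AB)ᵀ = BᵀAᵀ, which holds for all A, B.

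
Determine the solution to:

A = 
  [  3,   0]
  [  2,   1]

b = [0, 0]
Row reduce the augmented matrix [A|b]:
R2 → R2 - (2/3)·R1
REF = 
  [  3,   0,   0]
  [  0,   1,   0]

Back-substitution:
x₂ = 0 / 1 = 0
x₁ = (0 - (0)(0)) / 3 = 0

x = [0, 0]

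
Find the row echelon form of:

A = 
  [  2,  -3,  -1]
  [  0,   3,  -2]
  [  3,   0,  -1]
Row operations:
R3 → R3 - (3/2)·R1
R3 → R3 - (3/2)·R2

Resulting echelon form:
REF = 
  [  2,  -3,  -1]
  [  0,   3,  -2]
  [  0,   0, 7/2]

Rank = 3 (number of non-zero pivot rows).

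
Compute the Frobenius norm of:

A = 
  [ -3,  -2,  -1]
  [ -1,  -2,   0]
||A||_F = 4.359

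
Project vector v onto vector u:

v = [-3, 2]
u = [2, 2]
proj_u(v) = [-1/2, -1/2]

v·u = (-3)(2) + (2)(2) = -2
u·u = (2)² + (2)² = 8
proj_u(v) = (v·u / u·u) × u = (-2/8) × u = (-1/4) × u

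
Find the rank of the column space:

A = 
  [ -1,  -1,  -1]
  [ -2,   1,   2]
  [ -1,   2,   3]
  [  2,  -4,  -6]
dim(Col(A)) = 2

Row reduce:
R2 → R2 - (2)·R1
R3 → R3 - (1)·R1
R4 → R4 + (2)·R1
R3 → R3 - (1)·R2
R4 → R4 + (2)·R2
REF = 
  [ -1,  -1,  -1]
  [  0,   3,   4]
  [  0,   0,   0]
  [  0,   0,   0]
Pivot columns: 1, 2 → 2 pivots.
dim(Col(A)) = number of pivot columns = 2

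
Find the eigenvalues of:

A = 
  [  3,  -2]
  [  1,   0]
tr(A) = 3, det(A) = 2
Characteristic polynomial: λ² - tr(A)λ + det(A) = λ² - 3λ + 2
λ² - 3λ + 2 = (λ - 1)(λ - 2)

λ = 2, 1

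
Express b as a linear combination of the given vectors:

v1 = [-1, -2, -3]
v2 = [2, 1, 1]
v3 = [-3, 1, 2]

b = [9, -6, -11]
c1 = 2, c2 = 1, c3 = -3

b = 2·v1 + 1·v2 + -3·v3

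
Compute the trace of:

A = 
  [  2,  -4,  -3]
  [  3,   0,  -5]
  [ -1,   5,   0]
2

tr(A) = 2 + 0 + 0 = 2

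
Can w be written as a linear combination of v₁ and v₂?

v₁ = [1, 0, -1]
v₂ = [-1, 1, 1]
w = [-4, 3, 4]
Yes

Form the augmented matrix and row-reduce:
[v₁|v₂|w] = 
  [  1,  -1,  -4]
  [  0,   1,   3]
  [ -1,   1,   4]
R3 → R3 + (1)·R1
REF = 
  [  1,  -1,  -4]
  [  0,   1,   3]
  [  0,   0,   0]

No row of the form [0 0 | nonzero], so the system is consistent. Back-substitution gives c₁ = -1, c₂ = 3: w = (-1)·v₁ + (3)·v₂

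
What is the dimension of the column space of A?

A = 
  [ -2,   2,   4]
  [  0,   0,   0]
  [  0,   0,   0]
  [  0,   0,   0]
dim(Col(A)) = 1

Row reduce:
(no row operations needed)
REF = 
  [ -2,   2,   4]
  [  0,   0,   0]
  [  0,   0,   0]
  [  0,   0,   0]
Pivot columns: 1 → 1 pivot.
dim(Col(A)) = number of pivot columns = 1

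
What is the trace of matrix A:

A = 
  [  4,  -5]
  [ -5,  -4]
0

tr(A) = 4 + -4 = 0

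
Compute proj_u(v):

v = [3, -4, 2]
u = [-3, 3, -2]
proj_u(v) = [75/22, -75/22, 25/11]

v·u = (3)(-3) + (-4)(3) + (2)(-2) = -25
u·u = (-3)² + (3)² + (-2)² = 22
proj_u(v) = (v·u / u·u) × u = (-25/22) × u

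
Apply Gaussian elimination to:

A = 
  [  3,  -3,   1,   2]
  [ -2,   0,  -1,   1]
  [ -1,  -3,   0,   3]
Row operations:
R2 → R2 + (2/3)·R1
R3 → R3 + (1/3)·R1
R3 → R3 - (2)·R2

Resulting echelon form:
REF = 
  [   3,   -3,    1,    2]
  [   0,   -2, -1/3,  7/3]
  [   0,    0,    1,   -1]

Rank = 3 (number of non-zero pivot rows).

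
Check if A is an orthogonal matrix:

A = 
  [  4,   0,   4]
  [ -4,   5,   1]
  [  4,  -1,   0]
No

AᵀA = 
  [ 48, -24,  12]
  [-24,  26,   5]
  [ 12,   5,  17]
≠ I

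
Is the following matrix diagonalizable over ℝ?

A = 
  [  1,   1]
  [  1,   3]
Yes

tr(A) = 4, det(A) = 2
Characteristic polynomial: λ² - tr(A)λ + det(A) = λ² - 4λ + 2
λ² - 4λ + 2 = 0  ⇒  λ = (4 ± √((-4)² - 4·(2)))/2 = (4 ± √(8))/2
  = 2 + √2,  2 - √2
Eigenvalues: 2 + √2, 2 - √2  (≈ 3.414, 0.5858)
The two irrational eigenvalues are distinct (simple), so each has alg. mult. = geom. mult. = 1.
Sum of geometric multiplicities equals n, so A has n independent eigenvectors.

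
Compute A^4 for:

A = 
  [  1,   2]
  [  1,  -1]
A² = A·A:
A²[1,1] = (1)(1) + (2)(1) = 3
A²[1,2] = (1)(2) + (2)(-1) = 0
A²[2,1] = (1)(1) + (-1)(1) = 0
A²[2,2] = (1)(2) + (-1)(-1) = 3
A² = 
  [  3,   0]
  [  0,   3]

A^3 = A^2·A:
A^3[1,1] = (3)(1) + (0)(1) = 3
A^3[1,2] = (3)(2) + (0)(-1) = 6
A^3[2,1] = (0)(1) + (3)(1) = 3
A^3[2,2] = (0)(2) + (3)(-1) = -3
A^3 = 
  [  3,   6]
  [  3,  -3]

A^4 = A^3·A:
A^4[1,1] = (3)(1) + (6)(1) = 9
A^4[1,2] = (3)(2) + (6)(-1) = 0
A^4[2,1] = (3)(1) + (-3)(1) = 0
A^4[2,2] = (3)(2) + (-3)(-1) = 9
A^4 = 
  [  9,   0]
  [  0,   9]

Therefore
A^4 = 
  [  9,   0]
  [  0,   9]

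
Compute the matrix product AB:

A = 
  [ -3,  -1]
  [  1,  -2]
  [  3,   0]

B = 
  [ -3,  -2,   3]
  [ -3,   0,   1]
A is 3×2 and B is 2×3, so AB is 3×3. Each entry is (row of A)·(column of B):
AB[1,1] = (-3)(-3) + (-1)(-3) = 12
AB[1,2] = (-3)(-2) + (-1)(0) = 6
AB[1,3] = (-3)(3) + (-1)(1) = -10
AB[2,1] = (1)(-3) + (-2)(-3) = 3
AB[2,2] = (1)(-2) + (-2)(0) = -2
AB[2,3] = (1)(3) + (-2)(1) = 1
AB[3,1] = (3)(-3) + (0)(-3) = -9
AB[3,2] = (3)(-2) + (0)(0) = -6
AB[3,3] = (3)(3) + (0)(1) = 9

AB = 
  [ 12,   6, -10]
  [  3,  -2,   1]
  [ -9,  -6,   9]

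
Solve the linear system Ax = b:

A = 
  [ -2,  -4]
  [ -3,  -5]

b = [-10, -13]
x = [1, 2]

Row reduce the augmented matrix [A|b]:
R2 → R2 - (3/2)·R1
REF = 
  [ -2,  -4, -10]
  [  0,   1,   2]

Back-substitution:
x₂ = 2 / 1 = 2
x₁ = (-10 - (-4)(2)) / (-2) = 1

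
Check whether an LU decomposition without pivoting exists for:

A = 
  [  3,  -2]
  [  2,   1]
Yes.
A[1,1] = 3 ≠ 0, so Gaussian elimination proceeds without a row swap: multiplier ℓ₂₁ = (2)/(3) = 2/3, and U[2,2] = 1 - (2/3)(-2) = 7/3.
L = 
  [  1,   0]
  [2/3,   1]
U = 
  [  3,  -2]
  [  0, 7/3]
Check row 2 of LU: [(2/3)(3), (2/3)(-2) + (7/3)] = [2, 1] = row 2 of A ✓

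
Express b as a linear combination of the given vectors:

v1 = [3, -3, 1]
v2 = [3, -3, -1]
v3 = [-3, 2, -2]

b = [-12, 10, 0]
c1 = 1, c2 = -3, c3 = 2

b = 1·v1 + -3·v2 + 2·v3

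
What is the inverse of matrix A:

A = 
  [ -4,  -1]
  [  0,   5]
det(A) = (-4)(5) - (-1)(0) = -20
For a 2×2 matrix, A⁻¹ = (1/det(A)) · [[d, -b], [-c, a]]
    = (-1/20) · [[5, 1], [0, -4]]

A⁻¹ = 
  [ -1/4, -1/20]
  [    0,   1/5]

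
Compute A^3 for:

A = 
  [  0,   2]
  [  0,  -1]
A^3 = 
  [  0,   2]
  [  0,  -1]

A² = A·A:
A²[1,1] = (0)(0) + (2)(0) = 0
A²[1,2] = (0)(2) + (2)(-1) = -2
A²[2,1] = (0)(0) + (-1)(0) = 0
A²[2,2] = (0)(2) + (-1)(-1) = 1
A² = 
  [  0,  -2]
  [  0,   1]

A^3 = A^2·A:
A^3[1,1] = (0)(0) + (-2)(0) = 0
A^3[1,2] = (0)(2) + (-2)(-1) = 2
A^3[2,1] = (0)(0) + (1)(0) = 0
A^3[2,2] = (0)(2) + (1)(-1) = -1
A^3 = 
  [  0,   2]
  [  0,  -1]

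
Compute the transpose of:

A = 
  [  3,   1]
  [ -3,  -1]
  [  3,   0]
Aᵀ = 
  [  3,  -3,   3]
  [  1,  -1,   0]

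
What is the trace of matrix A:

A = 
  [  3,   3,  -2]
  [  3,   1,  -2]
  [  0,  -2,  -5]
-1

tr(A) = 3 + 1 + -5 = -1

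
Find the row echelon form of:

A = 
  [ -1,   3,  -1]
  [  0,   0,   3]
Row operations:
No row operations needed (already in echelon form).

Resulting echelon form:
REF = 
  [ -1,   3,  -1]
  [  0,   0,   3]

Rank = 2 (number of non-zero pivot rows).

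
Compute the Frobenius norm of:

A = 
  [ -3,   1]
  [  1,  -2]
||A||_F = 3.873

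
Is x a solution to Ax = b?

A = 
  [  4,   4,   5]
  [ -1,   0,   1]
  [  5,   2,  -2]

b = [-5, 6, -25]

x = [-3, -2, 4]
No

Ax = [0, 7, -27] ≠ b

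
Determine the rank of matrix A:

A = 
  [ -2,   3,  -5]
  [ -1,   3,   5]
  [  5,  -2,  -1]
rank(A) = 3

Row reduce:
R2 → R2 - (1/2)·R1
R3 → R3 + (5/2)·R1
R3 → R3 - (11/3)·R2
REF = 
  [  -2,    3,   -5]
  [   0,  3/2, 15/2]
  [   0,    0,  -41]
Pivot columns: 1, 2, 3 → 3 pivots.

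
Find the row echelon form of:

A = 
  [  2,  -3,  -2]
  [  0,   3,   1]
Row operations:
No row operations needed (already in echelon form).

Resulting echelon form:
REF = 
  [  2,  -3,  -2]
  [  0,   3,   1]

Rank = 2 (number of non-zero pivot rows).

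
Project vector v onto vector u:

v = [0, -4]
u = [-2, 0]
v·u = (0)(-2) + (-4)(0) = 0
u·u = (-2)² + (0)² = 4
proj_u(v) = (v·u / u·u) × u = (0/4) × u = (0) × u

proj_u(v) = [0, 0]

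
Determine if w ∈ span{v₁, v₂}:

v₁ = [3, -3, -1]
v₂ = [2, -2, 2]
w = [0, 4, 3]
No

Form the augmented matrix and row-reduce:
[v₁|v₂|w] = 
  [  3,   2,   0]
  [ -3,  -2,   4]
  [ -1,   2,   3]
R2 → R2 + (1)·R1
R3 → R3 + (1/3)·R1
Swap R2 ↔ R3
REF = 
  [  3,   2,   0]
  [  0, 8/3,   3]
  [  0,   0,   4]

Row 3 reads [0 0 | 4], i.e. 0 = 4, so the system is inconsistent and w ∉ span{v₁, v₂}.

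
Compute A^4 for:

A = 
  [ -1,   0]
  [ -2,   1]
A² = A·A:
A²[1,1] = (-1)(-1) + (0)(-2) = 1
A²[1,2] = (-1)(0) + (0)(1) = 0
A²[2,1] = (-2)(-1) + (1)(-2) = 0
A²[2,2] = (-2)(0) + (1)(1) = 1
A² = 
  [  1,   0]
  [  0,   1]

A^3 = A^2·A:
A^3[1,1] = (1)(-1) + (0)(-2) = -1
A^3[1,2] = (1)(0) + (0)(1) = 0
A^3[2,1] = (0)(-1) + (1)(-2) = -2
A^3[2,2] = (0)(0) + (1)(1) = 1
A^3 = 
  [ -1,   0]
  [ -2,   1]

A^4 = A^3·A:
A^4[1,1] = (-1)(-1) + (0)(-2) = 1
A^4[1,2] = (-1)(0) + (0)(1) = 0
A^4[2,1] = (-2)(-1) + (1)(-2) = 0
A^4[2,2] = (-2)(0) + (1)(1) = 1
A^4 = 
  [  1,   0]
  [  0,   1]

Therefore
A^4 = 
  [  1,   0]
  [  0,   1]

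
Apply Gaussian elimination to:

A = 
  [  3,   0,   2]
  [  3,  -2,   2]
Row operations:
R2 → R2 - (1)·R1

Resulting echelon form:
REF = 
  [  3,   0,   2]
  [  0,  -2,   0]

Rank = 2 (number of non-zero pivot rows).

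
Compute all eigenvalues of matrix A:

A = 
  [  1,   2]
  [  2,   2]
λ = (3 + √17)/2, (3 - √17)/2  (≈ 3.562, -0.5616)

tr(A) = 3, det(A) = -2
Characteristic polynomial: λ² - tr(A)λ + det(A) = λ² - 3λ - 2
λ² - 3λ - 2 = 0  ⇒  λ = (3 ± √((-3)² - 4·(-2)))/2 = (3 ± √(17))/2
  = (3 + √17)/2,  (3 - √17)/2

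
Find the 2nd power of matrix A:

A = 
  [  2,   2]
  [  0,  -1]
A² = A·A:
A²[1,1] = (2)(2) + (2)(0) = 4
A²[1,2] = (2)(2) + (2)(-1) = 2
A²[2,1] = (0)(2) + (-1)(0) = 0
A²[2,2] = (0)(2) + (-1)(-1) = 1
A² = 
  [  4,   2]
  [  0,   1]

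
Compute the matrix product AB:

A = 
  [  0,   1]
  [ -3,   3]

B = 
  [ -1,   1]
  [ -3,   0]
A is 2×2 and B is 2×2, so AB is 2×2. Each entry is (row of A)·(column of B):
AB[1,1] = (0)(-1) + (1)(-3) = -3
AB[1,2] = (0)(1) + (1)(0) = 0
AB[2,1] = (-3)(-1) + (3)(-3) = -6
AB[2,2] = (-3)(1) + (3)(0) = -3

AB = 
  [ -3,   0]
  [ -6,  -3]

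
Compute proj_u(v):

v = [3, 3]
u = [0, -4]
proj_u(v) = [0, 3]

v·u = (3)(0) + (3)(-4) = -12
u·u = (0)² + (-4)² = 16
proj_u(v) = (v·u / u·u) × u = (-12/16) × u = (-3/4) × u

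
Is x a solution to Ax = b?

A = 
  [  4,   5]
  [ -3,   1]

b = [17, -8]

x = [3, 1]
Yes

Ax = [17, -8] = b ✓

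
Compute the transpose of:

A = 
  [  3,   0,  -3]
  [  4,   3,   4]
Aᵀ = 
  [  3,   4]
  [  0,   3]
  [ -3,   4]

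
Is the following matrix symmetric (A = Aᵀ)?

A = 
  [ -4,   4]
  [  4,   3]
Yes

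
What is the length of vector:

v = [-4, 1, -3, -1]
5.196

||v||₂ = √((-4)² + (1)² + (-3)² + (-1)²) = √27 = 5.196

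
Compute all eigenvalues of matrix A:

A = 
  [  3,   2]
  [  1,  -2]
λ = (1 + √33)/2, (1 - √33)/2  (≈ 3.372, -2.372)

tr(A) = 1, det(A) = -8
Characteristic polynomial: λ² - tr(A)λ + det(A) = λ² - λ - 8
λ² - λ - 8 = 0  ⇒  λ = (1 ± √((-1)² - 4·(-8)))/2 = (1 ± √(33))/2
  = (1 + √33)/2,  (1 - √33)/2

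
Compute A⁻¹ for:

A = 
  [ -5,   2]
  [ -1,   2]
det(A) = (-5)(2) - (2)(-1) = -8
For a 2×2 matrix, A⁻¹ = (1/det(A)) · [[d, -b], [-c, a]]
    = (-1/8) · [[2, -2], [1, -5]]

A⁻¹ = 
  [-1/4,  1/4]
  [-1/8,  5/8]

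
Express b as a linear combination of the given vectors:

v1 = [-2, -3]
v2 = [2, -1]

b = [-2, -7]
c1 = 2, c2 = 1

b = 2·v1 + 1·v2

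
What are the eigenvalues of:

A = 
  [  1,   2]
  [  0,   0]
λ = 1, 0

tr(A) = 1, det(A) = 0
Characteristic polynomial: λ² - tr(A)λ + det(A) = λ² - λ
λ² - λ = λ(λ - 1)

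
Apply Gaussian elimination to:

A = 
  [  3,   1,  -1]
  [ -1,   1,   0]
Row operations:
R2 → R2 + (1/3)·R1

Resulting echelon form:
REF = 
  [   3,    1,   -1]
  [   0,  4/3, -1/3]

Rank = 2 (number of non-zero pivot rows).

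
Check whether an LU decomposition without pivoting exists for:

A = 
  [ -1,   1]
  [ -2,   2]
Yes.
A[1,1] = -1 ≠ 0, so Gaussian elimination proceeds without a row swap: multiplier ℓ₂₁ = (-2)/(-1) = 2, and U[2,2] = 2 - (2)(1) = 0.
L = 
  [  1,   0]
  [  2,   1]
U = 
  [ -1,   1]
  [  0,   0]
Check row 2 of LU: [(2)(-1), (2)(1) + 0] = [-2, 2] = row 2 of A ✓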